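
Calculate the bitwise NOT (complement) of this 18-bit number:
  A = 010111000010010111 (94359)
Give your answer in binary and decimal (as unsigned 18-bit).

Flip each bit (0->1, 1->0):
  010111000010010111
  101000111101101000

Answer: 101000111101101000 (167784)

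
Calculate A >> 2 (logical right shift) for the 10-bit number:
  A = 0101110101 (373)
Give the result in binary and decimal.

Logical shift right by 2: drop the bottom 2 bit(s), prepend 2 zero(s) on the left.
  0101110101  ->  keep [01011101], discard [01], prepend 00
= 0001011101

Answer: 0001011101 (93)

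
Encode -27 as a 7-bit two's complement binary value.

1. Binary of +27:  0011011
2. Invert bits:     1100100
3. Add 1:           1100101

Answer: 1100101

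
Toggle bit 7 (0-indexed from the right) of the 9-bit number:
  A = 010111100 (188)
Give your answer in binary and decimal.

Mask = 1 << 7 = 010000000
Bit 7 of A is 1; XOR with the mask flips it to 0.
  010111100
^ 010000000
-----------
  000111100

Answer: 000111100 (60)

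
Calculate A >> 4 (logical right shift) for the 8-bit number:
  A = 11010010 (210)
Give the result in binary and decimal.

Logical shift right by 4: drop the bottom 4 bit(s), prepend 4 zero(s) on the left.
  11010010  ->  keep [1101], discard [0010], prepend 0000
= 00001101

Answer: 00001101 (13)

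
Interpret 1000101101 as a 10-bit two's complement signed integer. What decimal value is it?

MSB is 1, so the value is negative. Find the magnitude:
1. Invert bits:  0111010010
2. Add 1:        0111010011  = 467
3. Apply sign:   -467

Answer: -467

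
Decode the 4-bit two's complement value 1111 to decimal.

MSB is 1, so the value is negative. Find the magnitude:
1. Invert bits:  0000
2. Add 1:        0001  = 1
3. Apply sign:   -1

Answer: -1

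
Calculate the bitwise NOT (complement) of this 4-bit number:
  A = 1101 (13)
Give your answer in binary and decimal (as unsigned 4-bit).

Flip each bit (0->1, 1->0):
  1101
  0010

Answer: 0010 (2)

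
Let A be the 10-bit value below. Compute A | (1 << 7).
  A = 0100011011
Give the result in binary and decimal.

Mask = 1 << 7 = 0010000000
Bit 7 of A is 0, so OR-ing with the mask flips it to 1.
  0100011011
| 0010000000
------------
  0110011011

Answer: 0110011011 (411)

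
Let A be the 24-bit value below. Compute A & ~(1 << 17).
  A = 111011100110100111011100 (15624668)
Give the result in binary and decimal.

Mask = ~(1 << 17) = 111111011111111111111111
Bit 17 of A is 1, so AND-ing with the mask clears it to 0.
  111011100110100111011100
& 111111011111111111111111
--------------------------
  111011000110100111011100

Answer: 111011000110100111011100 (15493596)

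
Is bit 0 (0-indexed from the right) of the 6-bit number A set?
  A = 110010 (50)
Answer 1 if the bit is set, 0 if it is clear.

Bit 0 is the 1st from the right.
  110010
       ^
That bit is 0.

Answer: 0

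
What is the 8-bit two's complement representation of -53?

1. Binary of +53:  00110101
2. Invert bits:     11001010
3. Add 1:           11001011

Answer: 11001011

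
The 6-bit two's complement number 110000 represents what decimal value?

MSB is 1, so the value is negative. Find the magnitude:
1. Invert bits:  001111
2. Add 1:        010000  = 16
3. Apply sign:   -16

Answer: -16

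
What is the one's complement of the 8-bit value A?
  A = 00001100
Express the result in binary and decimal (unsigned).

Flip each bit (0->1, 1->0):
  00001100
  11110011

Answer: 11110011 (243)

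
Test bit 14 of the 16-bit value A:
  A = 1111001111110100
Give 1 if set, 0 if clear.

Bit 14 is the 15th from the right.
  1111001111110100
   ^
That bit is 1.

Answer: 1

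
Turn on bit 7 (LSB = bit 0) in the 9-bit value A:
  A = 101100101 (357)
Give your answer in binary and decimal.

Mask = 1 << 7 = 010000000
Bit 7 of A is 0, so OR-ing with the mask flips it to 1.
  101100101
| 010000000
-----------
  111100101

Answer: 111100101 (485)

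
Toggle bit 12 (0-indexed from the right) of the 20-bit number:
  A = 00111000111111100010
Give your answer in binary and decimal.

Mask = 1 << 12 = 00000001000000000000
Bit 12 of A is 0; XOR with the mask flips it to 1.
  00111000111111100010
^ 00000001000000000000
----------------------
  00111001111111100010

Answer: 00111001111111100010 (237538)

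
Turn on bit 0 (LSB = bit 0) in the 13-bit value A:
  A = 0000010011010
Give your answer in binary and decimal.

Mask = 1 << 0 = 0000000000001
Bit 0 of A is 0, so OR-ing with the mask flips it to 1.
  0000010011010
| 0000000000001
---------------
  0000010011011

Answer: 0000010011011 (155)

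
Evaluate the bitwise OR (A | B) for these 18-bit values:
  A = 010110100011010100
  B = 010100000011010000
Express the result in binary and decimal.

Apply | to each column (1 where either bit is 1):
  010110100011010100
| 010100000011010000
--------------------
  010110100011010100

Answer: 010110100011010100 (92372)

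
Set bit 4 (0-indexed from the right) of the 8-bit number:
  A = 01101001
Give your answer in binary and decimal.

Mask = 1 << 4 = 00010000
Bit 4 of A is 0, so OR-ing with the mask flips it to 1.
  01101001
| 00010000
----------
  01111001

Answer: 01111001 (121)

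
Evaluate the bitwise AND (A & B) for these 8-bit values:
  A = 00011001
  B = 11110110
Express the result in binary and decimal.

Apply & to each column (1 only where both bits are 1):
  00011001
& 11110110
----------
  00010000

Answer: 00010000 (16)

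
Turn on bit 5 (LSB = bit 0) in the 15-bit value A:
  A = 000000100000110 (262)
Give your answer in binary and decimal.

Mask = 1 << 5 = 000000000100000
Bit 5 of A is 0, so OR-ing with the mask flips it to 1.
  000000100000110
| 000000000100000
-----------------
  000000100100110

Answer: 000000100100110 (294)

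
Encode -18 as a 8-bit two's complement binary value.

1. Binary of +18:  00010010
2. Invert bits:     11101101
3. Add 1:           11101110

Answer: 11101110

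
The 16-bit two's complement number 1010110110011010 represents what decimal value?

MSB is 1, so the value is negative. Find the magnitude:
1. Invert bits:  0101001001100101
2. Add 1:        0101001001100110  = 21094
3. Apply sign:   -21094

Answer: -21094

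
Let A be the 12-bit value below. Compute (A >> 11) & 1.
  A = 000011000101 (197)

Bit 11 is the 12th from the right.
  000011000101
  ^
That bit is 0.

Answer: 0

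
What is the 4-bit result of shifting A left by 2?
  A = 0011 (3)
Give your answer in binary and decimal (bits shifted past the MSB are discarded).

Shift left by 2: drop the top 2 bit(s), append 2 zero(s) on the right.
  0011  ->  discard [00], keep [11], append 00
= 1100

Answer: 1100 (12)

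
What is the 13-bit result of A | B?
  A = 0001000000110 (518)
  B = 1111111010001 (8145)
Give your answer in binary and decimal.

Apply | to each column (1 where either bit is 1):
  0001000000110
| 1111111010001
---------------
  1111111010111

Answer: 1111111010111 (8151)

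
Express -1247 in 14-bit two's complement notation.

1. Binary of +1247:  00010011011111
2. Invert bits:     11101100100000
3. Add 1:           11101100100001

Answer: 11101100100001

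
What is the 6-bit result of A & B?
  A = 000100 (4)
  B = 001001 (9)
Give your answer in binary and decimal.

Apply & to each column (1 only where both bits are 1):
  000100
& 001001
--------
  000000

Answer: 000000 (0)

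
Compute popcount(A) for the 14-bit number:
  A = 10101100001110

10101100001110
1-bits at positions (from bit 0 = LSB): 1, 2, 3, 8, 9, 11, 13
Count = 7

Answer: 7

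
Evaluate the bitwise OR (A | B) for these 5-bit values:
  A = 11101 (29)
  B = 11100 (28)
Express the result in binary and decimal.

Apply | to each column (1 where either bit is 1):
  11101
| 11100
-------
  11101

Answer: 11101 (29)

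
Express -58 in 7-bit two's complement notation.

1. Binary of +58:  0111010
2. Invert bits:     1000101
3. Add 1:           1000110

Answer: 1000110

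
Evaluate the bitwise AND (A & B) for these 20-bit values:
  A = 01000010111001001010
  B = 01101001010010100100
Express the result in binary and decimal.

Apply & to each column (1 only where both bits are 1):
  01000010111001001010
& 01101001010010100100
----------------------
  01000000010000000000

Answer: 01000000010000000000 (263168)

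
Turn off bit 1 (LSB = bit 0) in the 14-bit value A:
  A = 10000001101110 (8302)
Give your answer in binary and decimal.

Mask = ~(1 << 1) = 11111111111101
Bit 1 of A is 1, so AND-ing with the mask clears it to 0.
  10000001101110
& 11111111111101
----------------
  10000001101100

Answer: 10000001101100 (8300)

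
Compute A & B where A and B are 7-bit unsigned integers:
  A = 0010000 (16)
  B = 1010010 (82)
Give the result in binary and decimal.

Apply & to each column (1 only where both bits are 1):
  0010000
& 1010010
---------
  0010000

Answer: 0010000 (16)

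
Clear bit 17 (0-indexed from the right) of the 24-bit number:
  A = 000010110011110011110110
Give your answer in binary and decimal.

Mask = ~(1 << 17) = 111111011111111111111111
Bit 17 of A is 1, so AND-ing with the mask clears it to 0.
  000010110011110011110110
& 111111011111111111111111
--------------------------
  000010010011110011110110

Answer: 000010010011110011110110 (605430)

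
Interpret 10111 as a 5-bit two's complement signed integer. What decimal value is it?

MSB is 1, so the value is negative. Find the magnitude:
1. Invert bits:  01000
2. Add 1:        01001  = 9
3. Apply sign:   -9

Answer: -9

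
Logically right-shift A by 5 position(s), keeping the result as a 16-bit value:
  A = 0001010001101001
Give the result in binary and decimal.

Logical shift right by 5: drop the bottom 5 bit(s), prepend 5 zero(s) on the left.
  0001010001101001  ->  keep [00010100011], discard [01001], prepend 00000
= 0000000010100011

Answer: 0000000010100011 (163)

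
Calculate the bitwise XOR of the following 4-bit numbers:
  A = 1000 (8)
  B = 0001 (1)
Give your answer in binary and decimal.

Apply ^ to each column (1 where bits differ):
  1000
^ 0001
------
  1001

Answer: 1001 (9)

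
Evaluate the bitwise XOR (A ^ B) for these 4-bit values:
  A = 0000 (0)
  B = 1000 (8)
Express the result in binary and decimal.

Apply ^ to each column (1 where bits differ):
  0000
^ 1000
------
  1000

Answer: 1000 (8)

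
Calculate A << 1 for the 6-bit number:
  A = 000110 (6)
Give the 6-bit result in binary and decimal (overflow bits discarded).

Shift left by 1: drop the top 1 bit(s), append 1 zero(s) on the right.
  000110  ->  discard [0], keep [00110], append 0
= 001100

Answer: 001100 (12)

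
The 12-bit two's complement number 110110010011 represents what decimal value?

MSB is 1, so the value is negative. Find the magnitude:
1. Invert bits:  001001101100
2. Add 1:        001001101101  = 621
3. Apply sign:   -621

Answer: -621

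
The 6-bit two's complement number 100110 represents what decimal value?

MSB is 1, so the value is negative. Find the magnitude:
1. Invert bits:  011001
2. Add 1:        011010  = 26
3. Apply sign:   -26

Answer: -26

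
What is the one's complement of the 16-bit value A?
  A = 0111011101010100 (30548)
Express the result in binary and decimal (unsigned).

Flip each bit (0->1, 1->0):
  0111011101010100
  1000100010101011

Answer: 1000100010101011 (34987)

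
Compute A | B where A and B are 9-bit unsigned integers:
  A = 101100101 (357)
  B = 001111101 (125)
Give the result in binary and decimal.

Apply | to each column (1 where either bit is 1):
  101100101
| 001111101
-----------
  101111101

Answer: 101111101 (381)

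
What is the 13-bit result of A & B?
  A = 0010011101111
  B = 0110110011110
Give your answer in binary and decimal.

Apply & to each column (1 only where both bits are 1):
  0010011101111
& 0110110011110
---------------
  0010010001110

Answer: 0010010001110 (1166)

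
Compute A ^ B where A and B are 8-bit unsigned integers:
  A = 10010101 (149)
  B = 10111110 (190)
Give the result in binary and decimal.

Apply ^ to each column (1 where bits differ):
  10010101
^ 10111110
----------
  00101011

Answer: 00101011 (43)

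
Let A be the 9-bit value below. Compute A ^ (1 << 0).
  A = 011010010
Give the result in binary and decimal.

Mask = 1 << 0 = 000000001
Bit 0 of A is 0; XOR with the mask flips it to 1.
  011010010
^ 000000001
-----------
  011010011

Answer: 011010011 (211)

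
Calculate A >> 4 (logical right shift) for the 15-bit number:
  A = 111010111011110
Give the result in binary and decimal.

Logical shift right by 4: drop the bottom 4 bit(s), prepend 4 zero(s) on the left.
  111010111011110  ->  keep [11101011101], discard [1110], prepend 0000
= 000011101011101

Answer: 000011101011101 (1885)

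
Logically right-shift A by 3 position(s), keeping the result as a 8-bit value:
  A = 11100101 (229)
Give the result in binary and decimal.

Logical shift right by 3: drop the bottom 3 bit(s), prepend 3 zero(s) on the left.
  11100101  ->  keep [11100], discard [101], prepend 000
= 00011100

Answer: 00011100 (28)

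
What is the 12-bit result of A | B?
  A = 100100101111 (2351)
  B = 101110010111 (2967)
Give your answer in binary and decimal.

Apply | to each column (1 where either bit is 1):
  100100101111
| 101110010111
--------------
  101110111111

Answer: 101110111111 (3007)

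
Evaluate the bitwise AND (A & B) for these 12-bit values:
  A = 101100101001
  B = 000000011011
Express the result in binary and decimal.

Apply & to each column (1 only where both bits are 1):
  101100101001
& 000000011011
--------------
  000000001001

Answer: 000000001001 (9)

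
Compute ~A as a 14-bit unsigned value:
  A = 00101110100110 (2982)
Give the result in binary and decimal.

Flip each bit (0->1, 1->0):
  00101110100110
  11010001011001

Answer: 11010001011001 (13401)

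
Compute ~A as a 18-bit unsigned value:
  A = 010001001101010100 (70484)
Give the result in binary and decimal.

Flip each bit (0->1, 1->0):
  010001001101010100
  101110110010101011

Answer: 101110110010101011 (191659)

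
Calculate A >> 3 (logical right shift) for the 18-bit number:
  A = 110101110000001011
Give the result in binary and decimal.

Logical shift right by 3: drop the bottom 3 bit(s), prepend 3 zero(s) on the left.
  110101110000001011  ->  keep [110101110000001], discard [011], prepend 000
= 000110101110000001

Answer: 000110101110000001 (27521)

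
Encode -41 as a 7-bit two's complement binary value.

1. Binary of +41:  0101001
2. Invert bits:     1010110
3. Add 1:           1010111

Answer: 1010111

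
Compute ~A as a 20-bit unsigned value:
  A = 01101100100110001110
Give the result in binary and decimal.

Flip each bit (0->1, 1->0):
  01101100100110001110
  10010011011001110001

Answer: 10010011011001110001 (603761)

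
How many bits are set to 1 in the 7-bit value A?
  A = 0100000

0100000
1-bits at positions (from bit 0 = LSB): 5
Count = 1

Answer: 1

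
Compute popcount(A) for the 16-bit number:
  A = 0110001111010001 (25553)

0110001111010001
1-bits at positions (from bit 0 = LSB): 0, 4, 6, 7, 8, 9, 13, 14
Count = 8

Answer: 8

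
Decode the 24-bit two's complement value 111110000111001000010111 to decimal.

MSB is 1, so the value is negative. Find the magnitude:
1. Invert bits:  000001111000110111101000
2. Add 1:        000001111000110111101001  = 495081
3. Apply sign:   -495081

Answer: -495081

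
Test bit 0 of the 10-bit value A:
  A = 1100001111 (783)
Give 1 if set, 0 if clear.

Bit 0 is the 1st from the right.
  1100001111
           ^
That bit is 1.

Answer: 1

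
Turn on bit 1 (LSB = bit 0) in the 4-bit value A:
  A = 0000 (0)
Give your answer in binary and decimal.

Mask = 1 << 1 = 0010
Bit 1 of A is 0, so OR-ing with the mask flips it to 1.
  0000
| 0010
------
  0010

Answer: 0010 (2)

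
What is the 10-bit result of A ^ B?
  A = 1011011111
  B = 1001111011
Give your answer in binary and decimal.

Apply ^ to each column (1 where bits differ):
  1011011111
^ 1001111011
------------
  0010100100

Answer: 0010100100 (164)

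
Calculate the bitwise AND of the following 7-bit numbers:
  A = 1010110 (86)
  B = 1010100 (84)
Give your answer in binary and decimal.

Apply & to each column (1 only where both bits are 1):
  1010110
& 1010100
---------
  1010100

Answer: 1010100 (84)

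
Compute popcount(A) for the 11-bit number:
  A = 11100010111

11100010111
1-bits at positions (from bit 0 = LSB): 0, 1, 2, 4, 8, 9, 10
Count = 7

Answer: 7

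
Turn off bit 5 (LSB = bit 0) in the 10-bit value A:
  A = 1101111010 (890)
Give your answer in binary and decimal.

Mask = ~(1 << 5) = 1111011111
Bit 5 of A is 1, so AND-ing with the mask clears it to 0.
  1101111010
& 1111011111
------------
  1101011010

Answer: 1101011010 (858)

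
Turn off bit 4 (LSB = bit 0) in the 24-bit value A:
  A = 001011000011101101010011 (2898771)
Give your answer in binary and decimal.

Mask = ~(1 << 4) = 111111111111111111101111
Bit 4 of A is 1, so AND-ing with the mask clears it to 0.
  001011000011101101010011
& 111111111111111111101111
--------------------------
  001011000011101101000011

Answer: 001011000011101101000011 (2898755)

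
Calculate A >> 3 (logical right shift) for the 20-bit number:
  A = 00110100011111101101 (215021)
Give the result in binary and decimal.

Logical shift right by 3: drop the bottom 3 bit(s), prepend 3 zero(s) on the left.
  00110100011111101101  ->  keep [00110100011111101], discard [101], prepend 000
= 00000110100011111101

Answer: 00000110100011111101 (26877)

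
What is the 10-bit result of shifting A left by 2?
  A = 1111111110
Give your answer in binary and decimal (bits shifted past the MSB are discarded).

Shift left by 2: drop the top 2 bit(s), append 2 zero(s) on the right.
  1111111110  ->  discard [11], keep [11111110], append 00
= 1111111000

Answer: 1111111000 (1016)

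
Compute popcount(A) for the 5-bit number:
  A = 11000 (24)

11000
1-bits at positions (from bit 0 = LSB): 3, 4
Count = 2

Answer: 2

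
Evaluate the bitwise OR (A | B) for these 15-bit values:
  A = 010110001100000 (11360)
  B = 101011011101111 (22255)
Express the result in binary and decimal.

Apply | to each column (1 where either bit is 1):
  010110001100000
| 101011011101111
-----------------
  111111011101111

Answer: 111111011101111 (32495)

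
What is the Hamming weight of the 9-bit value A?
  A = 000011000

000011000
1-bits at positions (from bit 0 = LSB): 3, 4
Count = 2

Answer: 2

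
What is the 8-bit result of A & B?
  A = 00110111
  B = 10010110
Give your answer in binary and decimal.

Apply & to each column (1 only where both bits are 1):
  00110111
& 10010110
----------
  00010110

Answer: 00010110 (22)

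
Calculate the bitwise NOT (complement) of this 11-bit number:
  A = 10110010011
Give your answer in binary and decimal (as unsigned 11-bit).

Flip each bit (0->1, 1->0):
  10110010011
  01001101100

Answer: 01001101100 (620)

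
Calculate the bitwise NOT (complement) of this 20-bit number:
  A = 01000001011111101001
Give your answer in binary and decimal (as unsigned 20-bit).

Flip each bit (0->1, 1->0):
  01000001011111101001
  10111110100000010110

Answer: 10111110100000010110 (780310)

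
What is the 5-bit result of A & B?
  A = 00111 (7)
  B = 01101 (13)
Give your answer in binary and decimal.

Apply & to each column (1 only where both bits are 1):
  00111
& 01101
-------
  00101

Answer: 00101 (5)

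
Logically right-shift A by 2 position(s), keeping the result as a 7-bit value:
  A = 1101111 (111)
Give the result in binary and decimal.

Logical shift right by 2: drop the bottom 2 bit(s), prepend 2 zero(s) on the left.
  1101111  ->  keep [11011], discard [11], prepend 00
= 0011011

Answer: 0011011 (27)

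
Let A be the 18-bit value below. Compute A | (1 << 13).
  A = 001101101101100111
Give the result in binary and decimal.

Mask = 1 << 13 = 000010000000000000
Bit 13 of A is 0, so OR-ing with the mask flips it to 1.
  001101101101100111
| 000010000000000000
--------------------
  001111101101100111

Answer: 001111101101100111 (64359)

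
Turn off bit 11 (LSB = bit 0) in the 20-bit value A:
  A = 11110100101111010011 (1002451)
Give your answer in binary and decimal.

Mask = ~(1 << 11) = 11111111011111111111
Bit 11 of A is 1, so AND-ing with the mask clears it to 0.
  11110100101111010011
& 11111111011111111111
----------------------
  11110100001111010011

Answer: 11110100001111010011 (1000403)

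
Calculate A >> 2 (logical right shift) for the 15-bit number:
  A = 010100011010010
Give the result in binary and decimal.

Logical shift right by 2: drop the bottom 2 bit(s), prepend 2 zero(s) on the left.
  010100011010010  ->  keep [0101000110100], discard [10], prepend 00
= 000101000110100

Answer: 000101000110100 (2612)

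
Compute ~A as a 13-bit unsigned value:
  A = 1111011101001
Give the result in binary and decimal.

Flip each bit (0->1, 1->0):
  1111011101001
  0000100010110

Answer: 0000100010110 (278)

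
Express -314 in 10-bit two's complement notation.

1. Binary of +314:  0100111010
2. Invert bits:     1011000101
3. Add 1:           1011000110

Answer: 1011000110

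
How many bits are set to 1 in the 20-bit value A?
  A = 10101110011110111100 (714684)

10101110011110111100
1-bits at positions (from bit 0 = LSB): 2, 3, 4, 5, 7, 8, 9, 10, 13, 14, 15, 17, 19
Count = 13

Answer: 13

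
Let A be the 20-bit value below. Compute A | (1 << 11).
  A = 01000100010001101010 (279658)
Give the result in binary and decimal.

Mask = 1 << 11 = 00000000100000000000
Bit 11 of A is 0, so OR-ing with the mask flips it to 1.
  01000100010001101010
| 00000000100000000000
----------------------
  01000100110001101010

Answer: 01000100110001101010 (281706)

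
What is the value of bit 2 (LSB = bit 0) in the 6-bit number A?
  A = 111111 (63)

Bit 2 is the 3rd from the right.
  111111
     ^
That bit is 1.

Answer: 1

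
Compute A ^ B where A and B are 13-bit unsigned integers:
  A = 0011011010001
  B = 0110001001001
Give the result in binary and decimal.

Apply ^ to each column (1 where bits differ):
  0011011010001
^ 0110001001001
---------------
  0101010011000

Answer: 0101010011000 (2712)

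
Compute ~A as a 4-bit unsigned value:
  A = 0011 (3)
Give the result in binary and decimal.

Flip each bit (0->1, 1->0):
  0011
  1100

Answer: 1100 (12)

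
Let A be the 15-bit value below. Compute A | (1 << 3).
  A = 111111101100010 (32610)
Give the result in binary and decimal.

Mask = 1 << 3 = 000000000001000
Bit 3 of A is 0, so OR-ing with the mask flips it to 1.
  111111101100010
| 000000000001000
-----------------
  111111101101010

Answer: 111111101101010 (32618)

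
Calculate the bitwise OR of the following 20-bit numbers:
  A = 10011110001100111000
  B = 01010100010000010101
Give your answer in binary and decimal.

Apply | to each column (1 where either bit is 1):
  10011110001100111000
| 01010100010000010101
----------------------
  11011110011100111101

Answer: 11011110011100111101 (911165)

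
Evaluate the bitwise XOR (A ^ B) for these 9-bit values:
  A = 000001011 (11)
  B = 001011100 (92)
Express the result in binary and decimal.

Apply ^ to each column (1 where bits differ):
  000001011
^ 001011100
-----------
  001010111

Answer: 001010111 (87)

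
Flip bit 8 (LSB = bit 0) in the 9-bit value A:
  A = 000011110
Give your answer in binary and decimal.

Mask = 1 << 8 = 100000000
Bit 8 of A is 0; XOR with the mask flips it to 1.
  000011110
^ 100000000
-----------
  100011110

Answer: 100011110 (286)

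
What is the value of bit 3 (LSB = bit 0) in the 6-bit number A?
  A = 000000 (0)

Bit 3 is the 4th from the right.
  000000
    ^
That bit is 0.

Answer: 0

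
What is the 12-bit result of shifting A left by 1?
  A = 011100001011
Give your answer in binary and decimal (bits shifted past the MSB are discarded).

Shift left by 1: drop the top 1 bit(s), append 1 zero(s) on the right.
  011100001011  ->  discard [0], keep [11100001011], append 0
= 111000010110

Answer: 111000010110 (3606)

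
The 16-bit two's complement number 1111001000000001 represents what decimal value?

MSB is 1, so the value is negative. Find the magnitude:
1. Invert bits:  0000110111111110
2. Add 1:        0000110111111111  = 3583
3. Apply sign:   -3583

Answer: -3583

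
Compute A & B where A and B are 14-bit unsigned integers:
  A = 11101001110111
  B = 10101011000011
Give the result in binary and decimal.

Apply & to each column (1 only where both bits are 1):
  11101001110111
& 10101011000011
----------------
  10101001000011

Answer: 10101001000011 (10819)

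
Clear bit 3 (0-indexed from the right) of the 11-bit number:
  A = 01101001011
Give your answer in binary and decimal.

Mask = ~(1 << 3) = 11111110111
Bit 3 of A is 1, so AND-ing with the mask clears it to 0.
  01101001011
& 11111110111
-------------
  01101000011

Answer: 01101000011 (835)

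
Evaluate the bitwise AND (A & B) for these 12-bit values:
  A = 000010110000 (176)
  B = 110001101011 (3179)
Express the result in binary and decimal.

Apply & to each column (1 only where both bits are 1):
  000010110000
& 110001101011
--------------
  000000100000

Answer: 000000100000 (32)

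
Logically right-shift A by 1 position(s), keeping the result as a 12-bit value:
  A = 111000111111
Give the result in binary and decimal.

Logical shift right by 1: drop the bottom 1 bit(s), prepend 1 zero(s) on the left.
  111000111111  ->  keep [11100011111], discard [1], prepend 0
= 011100011111

Answer: 011100011111 (1823)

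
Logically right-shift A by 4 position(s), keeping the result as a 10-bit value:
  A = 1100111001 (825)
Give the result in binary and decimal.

Logical shift right by 4: drop the bottom 4 bit(s), prepend 4 zero(s) on the left.
  1100111001  ->  keep [110011], discard [1001], prepend 0000
= 0000110011

Answer: 0000110011 (51)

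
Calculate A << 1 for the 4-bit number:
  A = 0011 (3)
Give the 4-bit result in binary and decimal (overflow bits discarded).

Shift left by 1: drop the top 1 bit(s), append 1 zero(s) on the right.
  0011  ->  discard [0], keep [011], append 0
= 0110

Answer: 0110 (6)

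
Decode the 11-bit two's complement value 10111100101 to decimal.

MSB is 1, so the value is negative. Find the magnitude:
1. Invert bits:  01000011010
2. Add 1:        01000011011  = 539
3. Apply sign:   -539

Answer: -539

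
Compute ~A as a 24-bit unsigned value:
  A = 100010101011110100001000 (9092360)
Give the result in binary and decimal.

Flip each bit (0->1, 1->0):
  100010101011110100001000
  011101010100001011110111

Answer: 011101010100001011110111 (7684855)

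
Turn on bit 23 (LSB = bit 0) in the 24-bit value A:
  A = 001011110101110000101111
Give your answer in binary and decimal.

Mask = 1 << 23 = 100000000000000000000000
Bit 23 of A is 0, so OR-ing with the mask flips it to 1.
  001011110101110000101111
| 100000000000000000000000
--------------------------
  101011110101110000101111

Answer: 101011110101110000101111 (11492399)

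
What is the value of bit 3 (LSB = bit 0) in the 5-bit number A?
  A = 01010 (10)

Bit 3 is the 4th from the right.
  01010
   ^
That bit is 1.

Answer: 1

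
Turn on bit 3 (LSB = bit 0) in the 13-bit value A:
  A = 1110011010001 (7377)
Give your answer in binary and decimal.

Mask = 1 << 3 = 0000000001000
Bit 3 of A is 0, so OR-ing with the mask flips it to 1.
  1110011010001
| 0000000001000
---------------
  1110011011001

Answer: 1110011011001 (7385)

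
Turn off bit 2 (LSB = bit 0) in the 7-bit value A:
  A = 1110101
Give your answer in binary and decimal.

Mask = ~(1 << 2) = 1111011
Bit 2 of A is 1, so AND-ing with the mask clears it to 0.
  1110101
& 1111011
---------
  1110001

Answer: 1110001 (113)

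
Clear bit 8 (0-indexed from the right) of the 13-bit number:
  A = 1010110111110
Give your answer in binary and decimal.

Mask = ~(1 << 8) = 1111011111111
Bit 8 of A is 1, so AND-ing with the mask clears it to 0.
  1010110111110
& 1111011111111
---------------
  1010010111110

Answer: 1010010111110 (5310)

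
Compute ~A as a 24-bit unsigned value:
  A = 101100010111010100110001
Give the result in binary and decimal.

Flip each bit (0->1, 1->0):
  101100010111010100110001
  010011101000101011001110

Answer: 010011101000101011001110 (5147342)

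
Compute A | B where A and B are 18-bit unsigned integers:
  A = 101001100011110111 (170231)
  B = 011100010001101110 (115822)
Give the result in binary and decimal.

Apply | to each column (1 where either bit is 1):
  101001100011110111
| 011100010001101110
--------------------
  111101110011111111

Answer: 111101110011111111 (253183)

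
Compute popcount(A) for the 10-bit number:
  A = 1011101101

1011101101
1-bits at positions (from bit 0 = LSB): 0, 2, 3, 5, 6, 7, 9
Count = 7

Answer: 7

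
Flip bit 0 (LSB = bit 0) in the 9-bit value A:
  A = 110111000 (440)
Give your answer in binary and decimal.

Mask = 1 << 0 = 000000001
Bit 0 of A is 0; XOR with the mask flips it to 1.
  110111000
^ 000000001
-----------
  110111001

Answer: 110111001 (441)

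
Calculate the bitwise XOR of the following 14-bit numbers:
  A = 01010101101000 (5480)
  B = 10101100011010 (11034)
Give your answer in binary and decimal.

Apply ^ to each column (1 where bits differ):
  01010101101000
^ 10101100011010
----------------
  11111001110010

Answer: 11111001110010 (15986)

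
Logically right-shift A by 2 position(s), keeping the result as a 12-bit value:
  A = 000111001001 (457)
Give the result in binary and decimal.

Logical shift right by 2: drop the bottom 2 bit(s), prepend 2 zero(s) on the left.
  000111001001  ->  keep [0001110010], discard [01], prepend 00
= 000001110010

Answer: 000001110010 (114)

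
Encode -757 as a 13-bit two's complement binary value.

1. Binary of +757:  0001011110101
2. Invert bits:     1110100001010
3. Add 1:           1110100001011

Answer: 1110100001011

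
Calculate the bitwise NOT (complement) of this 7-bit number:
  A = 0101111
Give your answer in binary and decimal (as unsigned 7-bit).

Flip each bit (0->1, 1->0):
  0101111
  1010000

Answer: 1010000 (80)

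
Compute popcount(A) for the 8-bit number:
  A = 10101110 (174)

10101110
1-bits at positions (from bit 0 = LSB): 1, 2, 3, 5, 7
Count = 5

Answer: 5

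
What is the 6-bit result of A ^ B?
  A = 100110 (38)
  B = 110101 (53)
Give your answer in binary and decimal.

Apply ^ to each column (1 where bits differ):
  100110
^ 110101
--------
  010011

Answer: 010011 (19)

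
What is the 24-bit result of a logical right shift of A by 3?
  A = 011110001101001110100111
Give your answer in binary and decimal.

Logical shift right by 3: drop the bottom 3 bit(s), prepend 3 zero(s) on the left.
  011110001101001110100111  ->  keep [011110001101001110100], discard [111], prepend 000
= 000011110001101001110100

Answer: 000011110001101001110100 (989812)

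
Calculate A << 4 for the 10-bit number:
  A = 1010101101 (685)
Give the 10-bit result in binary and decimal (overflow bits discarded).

Shift left by 4: drop the top 4 bit(s), append 4 zero(s) on the right.
  1010101101  ->  discard [1010], keep [101101], append 0000
= 1011010000

Answer: 1011010000 (720)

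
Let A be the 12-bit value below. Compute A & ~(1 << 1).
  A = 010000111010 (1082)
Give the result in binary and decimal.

Mask = ~(1 << 1) = 111111111101
Bit 1 of A is 1, so AND-ing with the mask clears it to 0.
  010000111010
& 111111111101
--------------
  010000111000

Answer: 010000111000 (1080)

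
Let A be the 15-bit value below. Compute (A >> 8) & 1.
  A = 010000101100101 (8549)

Bit 8 is the 9th from the right.
  010000101100101
        ^
That bit is 1.

Answer: 1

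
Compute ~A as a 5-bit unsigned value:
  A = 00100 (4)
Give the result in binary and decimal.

Flip each bit (0->1, 1->0):
  00100
  11011

Answer: 11011 (27)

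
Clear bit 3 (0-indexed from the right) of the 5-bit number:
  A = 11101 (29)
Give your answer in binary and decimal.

Mask = ~(1 << 3) = 10111
Bit 3 of A is 1, so AND-ing with the mask clears it to 0.
  11101
& 10111
-------
  10101

Answer: 10101 (21)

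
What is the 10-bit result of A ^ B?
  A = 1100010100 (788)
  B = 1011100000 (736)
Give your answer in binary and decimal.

Apply ^ to each column (1 where bits differ):
  1100010100
^ 1011100000
------------
  0111110100

Answer: 0111110100 (500)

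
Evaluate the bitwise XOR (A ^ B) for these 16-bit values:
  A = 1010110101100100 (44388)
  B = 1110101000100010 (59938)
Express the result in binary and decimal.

Apply ^ to each column (1 where bits differ):
  1010110101100100
^ 1110101000100010
------------------
  0100011101000110

Answer: 0100011101000110 (18246)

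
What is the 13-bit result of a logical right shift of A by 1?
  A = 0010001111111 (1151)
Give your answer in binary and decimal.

Logical shift right by 1: drop the bottom 1 bit(s), prepend 1 zero(s) on the left.
  0010001111111  ->  keep [001000111111], discard [1], prepend 0
= 0001000111111

Answer: 0001000111111 (575)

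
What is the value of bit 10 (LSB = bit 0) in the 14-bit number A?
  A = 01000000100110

Bit 10 is the 11th from the right.
  01000000100110
     ^
That bit is 0.

Answer: 0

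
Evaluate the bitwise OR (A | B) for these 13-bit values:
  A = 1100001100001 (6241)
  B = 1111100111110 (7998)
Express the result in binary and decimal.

Apply | to each column (1 where either bit is 1):
  1100001100001
| 1111100111110
---------------
  1111101111111

Answer: 1111101111111 (8063)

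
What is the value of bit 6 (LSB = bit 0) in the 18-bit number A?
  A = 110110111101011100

Bit 6 is the 7th from the right.
  110110111101011100
             ^
That bit is 1.

Answer: 1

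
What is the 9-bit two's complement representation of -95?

1. Binary of +95:  001011111
2. Invert bits:     110100000
3. Add 1:           110100001

Answer: 110100001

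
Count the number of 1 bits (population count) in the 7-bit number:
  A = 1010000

1010000
1-bits at positions (from bit 0 = LSB): 4, 6
Count = 2

Answer: 2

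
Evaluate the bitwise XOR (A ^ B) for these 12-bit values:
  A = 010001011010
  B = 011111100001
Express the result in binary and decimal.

Apply ^ to each column (1 where bits differ):
  010001011010
^ 011111100001
--------------
  001110111011

Answer: 001110111011 (955)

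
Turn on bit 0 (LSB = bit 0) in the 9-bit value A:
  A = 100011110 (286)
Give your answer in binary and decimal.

Mask = 1 << 0 = 000000001
Bit 0 of A is 0, so OR-ing with the mask flips it to 1.
  100011110
| 000000001
-----------
  100011111

Answer: 100011111 (287)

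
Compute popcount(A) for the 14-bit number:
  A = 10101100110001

10101100110001
1-bits at positions (from bit 0 = LSB): 0, 4, 5, 8, 9, 11, 13
Count = 7

Answer: 7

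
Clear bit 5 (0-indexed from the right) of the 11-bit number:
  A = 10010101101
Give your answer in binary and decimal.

Mask = ~(1 << 5) = 11111011111
Bit 5 of A is 1, so AND-ing with the mask clears it to 0.
  10010101101
& 11111011111
-------------
  10010001101

Answer: 10010001101 (1165)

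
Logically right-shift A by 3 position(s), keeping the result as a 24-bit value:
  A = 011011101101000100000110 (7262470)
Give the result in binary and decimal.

Logical shift right by 3: drop the bottom 3 bit(s), prepend 3 zero(s) on the left.
  011011101101000100000110  ->  keep [011011101101000100000], discard [110], prepend 000
= 000011011101101000100000

Answer: 000011011101101000100000 (907808)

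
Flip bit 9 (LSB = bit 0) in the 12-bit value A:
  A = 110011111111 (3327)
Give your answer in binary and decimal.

Mask = 1 << 9 = 001000000000
Bit 9 of A is 0; XOR with the mask flips it to 1.
  110011111111
^ 001000000000
--------------
  111011111111

Answer: 111011111111 (3839)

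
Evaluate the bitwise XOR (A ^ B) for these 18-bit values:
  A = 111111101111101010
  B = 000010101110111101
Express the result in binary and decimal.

Apply ^ to each column (1 where bits differ):
  111111101111101010
^ 000010101110111101
--------------------
  111101000001010111

Answer: 111101000001010111 (249943)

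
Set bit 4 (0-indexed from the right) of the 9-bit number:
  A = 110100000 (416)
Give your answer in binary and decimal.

Mask = 1 << 4 = 000010000
Bit 4 of A is 0, so OR-ing with the mask flips it to 1.
  110100000
| 000010000
-----------
  110110000

Answer: 110110000 (432)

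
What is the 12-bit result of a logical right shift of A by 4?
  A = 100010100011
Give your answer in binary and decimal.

Logical shift right by 4: drop the bottom 4 bit(s), prepend 4 zero(s) on the left.
  100010100011  ->  keep [10001010], discard [0011], prepend 0000
= 000010001010

Answer: 000010001010 (138)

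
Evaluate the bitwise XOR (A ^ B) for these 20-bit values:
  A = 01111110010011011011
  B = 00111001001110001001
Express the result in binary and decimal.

Apply ^ to each column (1 where bits differ):
  01111110010011011011
^ 00111001001110001001
----------------------
  01000111011101010010

Answer: 01000111011101010010 (292690)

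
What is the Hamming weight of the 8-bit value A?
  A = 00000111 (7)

00000111
1-bits at positions (from bit 0 = LSB): 0, 1, 2
Count = 3

Answer: 3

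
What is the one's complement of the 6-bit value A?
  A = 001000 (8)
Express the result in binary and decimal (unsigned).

Flip each bit (0->1, 1->0):
  001000
  110111

Answer: 110111 (55)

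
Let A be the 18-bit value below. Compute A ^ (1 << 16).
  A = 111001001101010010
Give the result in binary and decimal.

Mask = 1 << 16 = 010000000000000000
Bit 16 of A is 1; XOR with the mask flips it to 0.
  111001001101010010
^ 010000000000000000
--------------------
  101001001101010010

Answer: 101001001101010010 (168786)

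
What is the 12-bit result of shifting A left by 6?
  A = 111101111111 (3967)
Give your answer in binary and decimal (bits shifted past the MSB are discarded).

Shift left by 6: drop the top 6 bit(s), append 6 zero(s) on the right.
  111101111111  ->  discard [111101], keep [111111], append 000000
= 111111000000

Answer: 111111000000 (4032)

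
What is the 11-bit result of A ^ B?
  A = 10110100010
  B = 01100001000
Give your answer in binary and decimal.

Apply ^ to each column (1 where bits differ):
  10110100010
^ 01100001000
-------------
  11010101010

Answer: 11010101010 (1706)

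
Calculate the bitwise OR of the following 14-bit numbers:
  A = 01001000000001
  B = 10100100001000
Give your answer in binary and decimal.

Apply | to each column (1 where either bit is 1):
  01001000000001
| 10100100001000
----------------
  11101100001001

Answer: 11101100001001 (15113)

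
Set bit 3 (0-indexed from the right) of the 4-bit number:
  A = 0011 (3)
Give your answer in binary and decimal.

Mask = 1 << 3 = 1000
Bit 3 of A is 0, so OR-ing with the mask flips it to 1.
  0011
| 1000
------
  1011

Answer: 1011 (11)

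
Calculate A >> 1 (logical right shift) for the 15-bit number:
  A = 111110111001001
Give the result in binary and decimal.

Logical shift right by 1: drop the bottom 1 bit(s), prepend 1 zero(s) on the left.
  111110111001001  ->  keep [11111011100100], discard [1], prepend 0
= 011111011100100

Answer: 011111011100100 (16100)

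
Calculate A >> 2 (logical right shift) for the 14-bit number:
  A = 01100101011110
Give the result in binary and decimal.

Logical shift right by 2: drop the bottom 2 bit(s), prepend 2 zero(s) on the left.
  01100101011110  ->  keep [011001010111], discard [10], prepend 00
= 00011001010111

Answer: 00011001010111 (1623)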